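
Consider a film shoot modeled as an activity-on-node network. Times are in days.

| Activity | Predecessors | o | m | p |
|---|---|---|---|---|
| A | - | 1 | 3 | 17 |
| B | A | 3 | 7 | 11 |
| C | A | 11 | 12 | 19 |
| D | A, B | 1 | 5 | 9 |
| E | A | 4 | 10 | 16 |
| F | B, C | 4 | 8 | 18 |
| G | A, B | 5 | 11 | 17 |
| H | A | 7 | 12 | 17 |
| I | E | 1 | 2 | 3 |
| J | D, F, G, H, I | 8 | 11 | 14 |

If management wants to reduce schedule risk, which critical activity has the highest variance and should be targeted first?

A

te_A = (1 + 4·3 + 17)/6 = 30/6 = 5; σ²_A = ((17−1)/6)² = 7.111
te_B = (3 + 4·7 + 11)/6 = 42/6 = 7; σ²_B = ((11−3)/6)² = 1.778
te_C = (11 + 4·12 + 19)/6 = 78/6 = 13; σ²_C = ((19−11)/6)² = 1.778
te_D = (1 + 4·5 + 9)/6 = 30/6 = 5; σ²_D = ((9−1)/6)² = 1.778
te_E = (4 + 4·10 + 16)/6 = 60/6 = 10; σ²_E = ((16−4)/6)² = 4.000
te_F = (4 + 4·8 + 18)/6 = 54/6 = 9; σ²_F = ((18−4)/6)² = 5.444
te_G = (5 + 4·11 + 17)/6 = 66/6 = 11; σ²_G = ((17−5)/6)² = 4.000
te_H = (7 + 4·12 + 17)/6 = 72/6 = 12; σ²_H = ((17−7)/6)² = 2.778
te_I = (1 + 4·2 + 3)/6 = 12/6 = 2; σ²_I = ((3−1)/6)² = 0.111
te_J = (8 + 4·11 + 14)/6 = 66/6 = 11; σ²_J = ((14−8)/6)² = 1.000

Forward pass:
ES_A = 0; EF_A = 5
ES_B = 5; EF_B = 5+7 = 12
ES_C = 5; EF_C = 5+13 = 18
ES_D = max(EF_A=5, EF_B=12) = 12; EF_D = 12+5 = 17
ES_E = 5; EF_E = 5+10 = 15
ES_F = max(EF_B=12, EF_C=18) = 18; EF_F = 18+9 = 27
ES_G = max(EF_A=5, EF_B=12) = 12; EF_G = 12+11 = 23
ES_H = 5; EF_H = 5+12 = 17
ES_I = 15; EF_I = 15+2 = 17
ES_J = max(EF_D=17, EF_F=27, EF_G=23, EF_H=17, EF_I=17) = 27; EF_J = 27+11 = 38
Expected project duration μ = 38 days. Critical path: A → C → F → J.

Variances on critical path: σ²_A=7.111, σ²_C=1.778, σ²_F=5.444, σ²_J=1.000.
Largest is σ²_A = 7.111.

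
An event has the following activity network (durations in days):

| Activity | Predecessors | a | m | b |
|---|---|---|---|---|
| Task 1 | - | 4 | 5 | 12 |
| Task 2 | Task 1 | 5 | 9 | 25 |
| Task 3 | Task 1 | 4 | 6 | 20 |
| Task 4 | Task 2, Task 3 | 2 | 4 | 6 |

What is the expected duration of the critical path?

21 days

te_Task 1 = (4 + 4·5 + 12)/6 = 36/6 = 6
te_Task 2 = (5 + 4·9 + 25)/6 = 66/6 = 11
te_Task 3 = (4 + 4·6 + 20)/6 = 48/6 = 8
te_Task 4 = (2 + 4·4 + 6)/6 = 24/6 = 4

Forward pass:
ES_Task 1 = 0; EF_Task 1 = 6
ES_Task 2 = 6; EF_Task 2 = 6+11 = 17
ES_Task 3 = 6; EF_Task 3 = 6+8 = 14
ES_Task 4 = max(EF_Task 2=17, EF_Task 3=14) = 17; EF_Task 4 = 17+4 = 21
Expected project duration μ = 21 days. Critical path: Task 1 → Task 2 → Task 4.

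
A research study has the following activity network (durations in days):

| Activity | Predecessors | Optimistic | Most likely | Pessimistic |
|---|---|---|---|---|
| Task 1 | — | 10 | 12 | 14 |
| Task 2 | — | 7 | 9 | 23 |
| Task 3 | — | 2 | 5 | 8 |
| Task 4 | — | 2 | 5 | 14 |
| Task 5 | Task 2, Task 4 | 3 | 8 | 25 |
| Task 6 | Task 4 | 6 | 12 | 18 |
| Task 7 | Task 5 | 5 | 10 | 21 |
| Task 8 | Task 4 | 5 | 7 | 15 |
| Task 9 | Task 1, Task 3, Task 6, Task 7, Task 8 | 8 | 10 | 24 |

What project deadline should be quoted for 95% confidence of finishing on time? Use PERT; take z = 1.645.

53.7 days

te_Task 1 = (10 + 4·12 + 14)/6 = 72/6 = 12; σ²_Task 1 = ((14−10)/6)² = 0.444
te_Task 2 = (7 + 4·9 + 23)/6 = 66/6 = 11; σ²_Task 2 = ((23−7)/6)² = 7.111
te_Task 3 = (2 + 4·5 + 8)/6 = 30/6 = 5; σ²_Task 3 = ((8−2)/6)² = 1.000
te_Task 4 = (2 + 4·5 + 14)/6 = 36/6 = 6; σ²_Task 4 = ((14−2)/6)² = 4.000
te_Task 5 = (3 + 4·8 + 25)/6 = 60/6 = 10; σ²_Task 5 = ((25−3)/6)² = 13.444
te_Task 6 = (6 + 4·12 + 18)/6 = 72/6 = 12; σ²_Task 6 = ((18−6)/6)² = 4.000
te_Task 7 = (5 + 4·10 + 21)/6 = 66/6 = 11; σ²_Task 7 = ((21−5)/6)² = 7.111
te_Task 8 = (5 + 4·7 + 15)/6 = 48/6 = 8; σ²_Task 8 = ((15−5)/6)² = 2.778
te_Task 9 = (8 + 4·10 + 24)/6 = 72/6 = 12; σ²_Task 9 = ((24−8)/6)² = 7.111

Forward pass:
ES_Task 1 = 0; EF_Task 1 = 12
ES_Task 2 = 0; EF_Task 2 = 11
ES_Task 3 = 0; EF_Task 3 = 5
ES_Task 4 = 0; EF_Task 4 = 6
ES_Task 5 = max(EF_Task 2=11, EF_Task 4=6) = 11; EF_Task 5 = 11+10 = 21
ES_Task 6 = 6; EF_Task 6 = 6+12 = 18
ES_Task 7 = 21; EF_Task 7 = 21+11 = 32
ES_Task 8 = 6; EF_Task 8 = 6+8 = 14
ES_Task 9 = max(EF_Task 1=12, EF_Task 3=5, EF_Task 6=18, EF_Task 7=32, EF_Task 8=14) = 32; EF_Task 9 = 32+12 = 44
Expected project duration μ = 44 days. Critical path: Task 2 → Task 5 → Task 7 → Task 9.

Variance along critical path = 7.111 + 13.444 + 7.111 + 7.111 = 34.778; σ = 5.897 days.
D = μ + z·σ = 44 + 1.645·5.897 = 53.7 days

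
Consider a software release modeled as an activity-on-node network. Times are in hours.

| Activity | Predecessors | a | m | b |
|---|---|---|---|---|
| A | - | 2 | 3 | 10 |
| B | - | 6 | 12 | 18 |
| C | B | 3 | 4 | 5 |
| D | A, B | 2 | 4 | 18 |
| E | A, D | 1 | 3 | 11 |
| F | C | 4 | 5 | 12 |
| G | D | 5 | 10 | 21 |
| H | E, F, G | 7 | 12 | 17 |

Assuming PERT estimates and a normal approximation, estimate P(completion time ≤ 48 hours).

0.937

te_A = (2 + 4·3 + 10)/6 = 24/6 = 4; σ²_A = ((10−2)/6)² = 1.778
te_B = (6 + 4·12 + 18)/6 = 72/6 = 12; σ²_B = ((18−6)/6)² = 4.000
te_C = (3 + 4·4 + 5)/6 = 24/6 = 4; σ²_C = ((5−3)/6)² = 0.111
te_D = (2 + 4·4 + 18)/6 = 36/6 = 6; σ²_D = ((18−2)/6)² = 7.111
te_E = (1 + 4·3 + 11)/6 = 24/6 = 4; σ²_E = ((11−1)/6)² = 2.778
te_F = (4 + 4·5 + 12)/6 = 36/6 = 6; σ²_F = ((12−4)/6)² = 1.778
te_G = (5 + 4·10 + 21)/6 = 66/6 = 11; σ²_G = ((21−5)/6)² = 7.111
te_H = (7 + 4·12 + 17)/6 = 72/6 = 12; σ²_H = ((17−7)/6)² = 2.778

Forward pass:
ES_A = 0; EF_A = 4
ES_B = 0; EF_B = 12
ES_C = 12; EF_C = 12+4 = 16
ES_D = max(EF_A=4, EF_B=12) = 12; EF_D = 12+6 = 18
ES_E = max(EF_A=4, EF_D=18) = 18; EF_E = 18+4 = 22
ES_F = 16; EF_F = 16+6 = 22
ES_G = 18; EF_G = 18+11 = 29
ES_H = max(EF_E=22, EF_F=22, EF_G=29) = 29; EF_H = 29+12 = 41
Expected project duration μ = 41 hours. Critical path: B → D → G → H.

Variance along critical path = 4.000 + 7.111 + 7.111 + 2.778 = 21.000; σ = √21.000 = 4.583 hours.
Z = (48 − 41) / 4.583 = 1.528
P(T ≤ 48) = Φ(1.528) ≈ 0.937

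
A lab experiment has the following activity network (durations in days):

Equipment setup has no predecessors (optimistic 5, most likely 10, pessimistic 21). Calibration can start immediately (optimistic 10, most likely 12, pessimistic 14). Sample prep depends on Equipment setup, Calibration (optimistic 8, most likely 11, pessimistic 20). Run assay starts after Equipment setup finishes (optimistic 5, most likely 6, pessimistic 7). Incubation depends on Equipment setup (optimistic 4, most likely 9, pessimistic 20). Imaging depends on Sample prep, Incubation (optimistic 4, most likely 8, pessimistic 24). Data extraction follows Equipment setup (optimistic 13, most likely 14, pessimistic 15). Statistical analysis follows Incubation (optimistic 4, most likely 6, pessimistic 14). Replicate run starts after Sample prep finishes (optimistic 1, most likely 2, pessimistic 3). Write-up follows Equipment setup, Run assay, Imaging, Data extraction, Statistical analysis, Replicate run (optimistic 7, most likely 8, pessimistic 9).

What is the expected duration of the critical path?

42 days

te_Equipment setup = (5 + 4·10 + 21)/6 = 66/6 = 11
te_Calibration = (10 + 4·12 + 14)/6 = 72/6 = 12
te_Sample prep = (8 + 4·11 + 20)/6 = 72/6 = 12
te_Run assay = (5 + 4·6 + 7)/6 = 36/6 = 6
te_Incubation = (4 + 4·9 + 20)/6 = 60/6 = 10
te_Imaging = (4 + 4·8 + 24)/6 = 60/6 = 10
te_Data extraction = (13 + 4·14 + 15)/6 = 84/6 = 14
te_Statistical analysis = (4 + 4·6 + 14)/6 = 42/6 = 7
te_Replicate run = (1 + 4·2 + 3)/6 = 12/6 = 2
te_Write-up = (7 + 4·8 + 9)/6 = 48/6 = 8

Forward pass:
ES_Equipment setup = 0; EF_Equipment setup = 11
ES_Calibration = 0; EF_Calibration = 12
ES_Sample prep = max(EF_Equipment setup=11, EF_Calibration=12) = 12; EF_Sample prep = 12+12 = 24
ES_Run assay = 11; EF_Run assay = 11+6 = 17
ES_Incubation = 11; EF_Incubation = 11+10 = 21
ES_Imaging = max(EF_Sample prep=24, EF_Incubation=21) = 24; EF_Imaging = 24+10 = 34
ES_Data extraction = 11; EF_Data extraction = 11+14 = 25
ES_Statistical analysis = 21; EF_Statistical analysis = 21+7 = 28
ES_Replicate run = 24; EF_Replicate run = 24+2 = 26
ES_Write-up = max(EF_Equipment setup=11, EF_Run assay=17, EF_Imaging=34, EF_Data extraction=25, EF_Statistical analysis=28, EF_Replicate run=26) = 34; EF_Write-up = 34+8 = 42
Expected project duration μ = 42 days. Critical path: Calibration → Sample prep → Imaging → Write-up.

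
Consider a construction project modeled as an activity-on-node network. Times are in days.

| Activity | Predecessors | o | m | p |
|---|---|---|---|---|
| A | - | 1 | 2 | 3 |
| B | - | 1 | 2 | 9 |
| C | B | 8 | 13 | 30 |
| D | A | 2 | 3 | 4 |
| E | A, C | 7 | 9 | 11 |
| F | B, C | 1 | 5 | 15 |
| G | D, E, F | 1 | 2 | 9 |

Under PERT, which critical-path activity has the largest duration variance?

C

te_A = (1 + 4·2 + 3)/6 = 12/6 = 2; σ²_A = ((3−1)/6)² = 0.111
te_B = (1 + 4·2 + 9)/6 = 18/6 = 3; σ²_B = ((9−1)/6)² = 1.778
te_C = (8 + 4·13 + 30)/6 = 90/6 = 15; σ²_C = ((30−8)/6)² = 13.444
te_D = (2 + 4·3 + 4)/6 = 18/6 = 3; σ²_D = ((4−2)/6)² = 0.111
te_E = (7 + 4·9 + 11)/6 = 54/6 = 9; σ²_E = ((11−7)/6)² = 0.444
te_F = (1 + 4·5 + 15)/6 = 36/6 = 6; σ²_F = ((15−1)/6)² = 5.444
te_G = (1 + 4·2 + 9)/6 = 18/6 = 3; σ²_G = ((9−1)/6)² = 1.778

Forward pass:
ES_A = 0; EF_A = 2
ES_B = 0; EF_B = 3
ES_C = 3; EF_C = 3+15 = 18
ES_D = 2; EF_D = 2+3 = 5
ES_E = max(EF_A=2, EF_C=18) = 18; EF_E = 18+9 = 27
ES_F = max(EF_B=3, EF_C=18) = 18; EF_F = 18+6 = 24
ES_G = max(EF_D=5, EF_E=27, EF_F=24) = 27; EF_G = 27+3 = 30
Expected project duration μ = 30 days. Critical path: B → C → E → G.

Variances on critical path: σ²_B=1.778, σ²_C=13.444, σ²_E=0.444, σ²_G=1.778.
Largest is σ²_C = 13.444.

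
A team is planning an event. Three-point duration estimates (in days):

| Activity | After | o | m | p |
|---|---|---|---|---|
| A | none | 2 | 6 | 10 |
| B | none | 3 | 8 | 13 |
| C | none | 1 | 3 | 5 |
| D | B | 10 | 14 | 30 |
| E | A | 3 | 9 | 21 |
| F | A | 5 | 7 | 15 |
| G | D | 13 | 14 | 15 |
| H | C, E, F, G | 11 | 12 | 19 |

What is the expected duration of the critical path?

te_A = (2 + 4·6 + 10)/6 = 36/6 = 6
te_B = (3 + 4·8 + 13)/6 = 48/6 = 8
te_C = (1 + 4·3 + 5)/6 = 18/6 = 3
te_D = (10 + 4·14 + 30)/6 = 96/6 = 16
te_E = (3 + 4·9 + 21)/6 = 60/6 = 10
te_F = (5 + 4·7 + 15)/6 = 48/6 = 8
te_G = (13 + 4·14 + 15)/6 = 84/6 = 14
te_H = (11 + 4·12 + 19)/6 = 78/6 = 13

Forward pass:
ES_A = 0; EF_A = 6
ES_B = 0; EF_B = 8
ES_C = 0; EF_C = 3
ES_D = 8; EF_D = 8+16 = 24
ES_E = 6; EF_E = 6+10 = 16
ES_F = 6; EF_F = 6+8 = 14
ES_G = 24; EF_G = 24+14 = 38
ES_H = max(EF_C=3, EF_E=16, EF_F=14, EF_G=38) = 38; EF_H = 38+13 = 51
Expected project duration μ = 51 days. Critical path: B → D → G → H.

51 days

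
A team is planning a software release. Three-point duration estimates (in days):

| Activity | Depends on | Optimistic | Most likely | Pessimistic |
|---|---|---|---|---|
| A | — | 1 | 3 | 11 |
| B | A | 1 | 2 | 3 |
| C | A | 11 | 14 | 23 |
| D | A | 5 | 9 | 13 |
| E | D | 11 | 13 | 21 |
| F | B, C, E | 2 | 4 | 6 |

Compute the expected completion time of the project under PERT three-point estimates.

31 days

te_A = (1 + 4·3 + 11)/6 = 24/6 = 4
te_B = (1 + 4·2 + 3)/6 = 12/6 = 2
te_C = (11 + 4·14 + 23)/6 = 90/6 = 15
te_D = (5 + 4·9 + 13)/6 = 54/6 = 9
te_E = (11 + 4·13 + 21)/6 = 84/6 = 14
te_F = (2 + 4·4 + 6)/6 = 24/6 = 4

Forward pass:
ES_A = 0; EF_A = 4
ES_B = 4; EF_B = 4+2 = 6
ES_C = 4; EF_C = 4+15 = 19
ES_D = 4; EF_D = 4+9 = 13
ES_E = 13; EF_E = 13+14 = 27
ES_F = max(EF_B=6, EF_C=19, EF_E=27) = 27; EF_F = 27+4 = 31
Expected project duration μ = 31 days. Critical path: A → D → E → F.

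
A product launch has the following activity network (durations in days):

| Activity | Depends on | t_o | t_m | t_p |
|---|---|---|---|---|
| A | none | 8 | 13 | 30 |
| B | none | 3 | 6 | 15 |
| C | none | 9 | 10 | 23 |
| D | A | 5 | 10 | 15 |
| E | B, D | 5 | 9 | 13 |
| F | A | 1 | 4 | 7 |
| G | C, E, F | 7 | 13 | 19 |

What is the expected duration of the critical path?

te_A = (8 + 4·13 + 30)/6 = 90/6 = 15
te_B = (3 + 4·6 + 15)/6 = 42/6 = 7
te_C = (9 + 4·10 + 23)/6 = 72/6 = 12
te_D = (5 + 4·10 + 15)/6 = 60/6 = 10
te_E = (5 + 4·9 + 13)/6 = 54/6 = 9
te_F = (1 + 4·4 + 7)/6 = 24/6 = 4
te_G = (7 + 4·13 + 19)/6 = 78/6 = 13

Forward pass:
ES_A = 0; EF_A = 15
ES_B = 0; EF_B = 7
ES_C = 0; EF_C = 12
ES_D = 15; EF_D = 15+10 = 25
ES_E = max(EF_B=7, EF_D=25) = 25; EF_E = 25+9 = 34
ES_F = 15; EF_F = 15+4 = 19
ES_G = max(EF_C=12, EF_E=34, EF_F=19) = 34; EF_G = 34+13 = 47
Expected project duration μ = 47 days. Critical path: A → D → E → G.

47 days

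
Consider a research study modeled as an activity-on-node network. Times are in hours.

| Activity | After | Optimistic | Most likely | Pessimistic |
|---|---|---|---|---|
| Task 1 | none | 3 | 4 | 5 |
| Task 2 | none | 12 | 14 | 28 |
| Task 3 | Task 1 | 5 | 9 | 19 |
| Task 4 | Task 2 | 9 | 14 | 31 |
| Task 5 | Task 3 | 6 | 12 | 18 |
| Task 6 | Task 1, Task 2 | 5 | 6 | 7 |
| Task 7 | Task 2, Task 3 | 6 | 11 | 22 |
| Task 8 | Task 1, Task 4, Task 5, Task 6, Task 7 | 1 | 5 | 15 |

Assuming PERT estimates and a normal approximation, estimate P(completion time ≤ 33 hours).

te_Task 1 = (3 + 4·4 + 5)/6 = 24/6 = 4; σ²_Task 1 = ((5−3)/6)² = 0.111
te_Task 2 = (12 + 4·14 + 28)/6 = 96/6 = 16; σ²_Task 2 = ((28−12)/6)² = 7.111
te_Task 3 = (5 + 4·9 + 19)/6 = 60/6 = 10; σ²_Task 3 = ((19−5)/6)² = 5.444
te_Task 4 = (9 + 4·14 + 31)/6 = 96/6 = 16; σ²_Task 4 = ((31−9)/6)² = 13.444
te_Task 5 = (6 + 4·12 + 18)/6 = 72/6 = 12; σ²_Task 5 = ((18−6)/6)² = 4.000
te_Task 6 = (5 + 4·6 + 7)/6 = 36/6 = 6; σ²_Task 6 = ((7−5)/6)² = 0.111
te_Task 7 = (6 + 4·11 + 22)/6 = 72/6 = 12; σ²_Task 7 = ((22−6)/6)² = 7.111
te_Task 8 = (1 + 4·5 + 15)/6 = 36/6 = 6; σ²_Task 8 = ((15−1)/6)² = 5.444

Forward pass:
ES_Task 1 = 0; EF_Task 1 = 4
ES_Task 2 = 0; EF_Task 2 = 16
ES_Task 3 = 4; EF_Task 3 = 4+10 = 14
ES_Task 4 = 16; EF_Task 4 = 16+16 = 32
ES_Task 5 = 14; EF_Task 5 = 14+12 = 26
ES_Task 6 = max(EF_Task 1=4, EF_Task 2=16) = 16; EF_Task 6 = 16+6 = 22
ES_Task 7 = max(EF_Task 2=16, EF_Task 3=14) = 16; EF_Task 7 = 16+12 = 28
ES_Task 8 = max(EF_Task 1=4, EF_Task 4=32, EF_Task 5=26, EF_Task 6=22, EF_Task 7=28) = 32; EF_Task 8 = 32+6 = 38
Expected project duration μ = 38 hours. Critical path: Task 2 → Task 4 → Task 8.

Variance along critical path = 7.111 + 13.444 + 5.444 = 26.000; σ = √26.000 = 5.099 hours.
Z = (33 − 38) / 5.099 = -0.981
P(T ≤ 33) = Φ(-0.981) ≈ 0.163

0.163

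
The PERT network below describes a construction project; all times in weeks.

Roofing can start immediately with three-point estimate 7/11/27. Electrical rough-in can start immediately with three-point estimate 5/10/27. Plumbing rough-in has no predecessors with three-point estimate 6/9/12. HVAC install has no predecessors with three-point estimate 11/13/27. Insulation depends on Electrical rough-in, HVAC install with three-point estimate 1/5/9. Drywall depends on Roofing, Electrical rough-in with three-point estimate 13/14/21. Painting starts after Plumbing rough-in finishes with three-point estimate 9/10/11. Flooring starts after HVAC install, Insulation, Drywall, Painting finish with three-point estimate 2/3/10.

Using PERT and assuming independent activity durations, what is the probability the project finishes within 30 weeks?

0.301

te_Roofing = (7 + 4·11 + 27)/6 = 78/6 = 13; σ²_Roofing = ((27−7)/6)² = 11.111
te_Electrical rough-in = (5 + 4·10 + 27)/6 = 72/6 = 12; σ²_Electrical rough-in = ((27−5)/6)² = 13.444
te_Plumbing rough-in = (6 + 4·9 + 12)/6 = 54/6 = 9; σ²_Plumbing rough-in = ((12−6)/6)² = 1.000
te_HVAC install = (11 + 4·13 + 27)/6 = 90/6 = 15; σ²_HVAC install = ((27−11)/6)² = 7.111
te_Insulation = (1 + 4·5 + 9)/6 = 30/6 = 5; σ²_Insulation = ((9−1)/6)² = 1.778
te_Drywall = (13 + 4·14 + 21)/6 = 90/6 = 15; σ²_Drywall = ((21−13)/6)² = 1.778
te_Painting = (9 + 4·10 + 11)/6 = 60/6 = 10; σ²_Painting = ((11−9)/6)² = 0.111
te_Flooring = (2 + 4·3 + 10)/6 = 24/6 = 4; σ²_Flooring = ((10−2)/6)² = 1.778

Forward pass:
ES_Roofing = 0; EF_Roofing = 13
ES_Electrical rough-in = 0; EF_Electrical rough-in = 12
ES_Plumbing rough-in = 0; EF_Plumbing rough-in = 9
ES_HVAC install = 0; EF_HVAC install = 15
ES_Insulation = max(EF_Electrical rough-in=12, EF_HVAC install=15) = 15; EF_Insulation = 15+5 = 20
ES_Drywall = max(EF_Roofing=13, EF_Electrical rough-in=12) = 13; EF_Drywall = 13+15 = 28
ES_Painting = 9; EF_Painting = 9+10 = 19
ES_Flooring = max(EF_HVAC install=15, EF_Insulation=20, EF_Drywall=28, EF_Painting=19) = 28; EF_Flooring = 28+4 = 32
Expected project duration μ = 32 weeks. Critical path: Roofing → Drywall → Flooring.

Variance along critical path = 11.111 + 1.778 + 1.778 = 14.667; σ = √14.667 = 3.830 weeks.
Z = (30 − 32) / 3.830 = -0.522
P(T ≤ 30) = Φ(-0.522) ≈ 0.301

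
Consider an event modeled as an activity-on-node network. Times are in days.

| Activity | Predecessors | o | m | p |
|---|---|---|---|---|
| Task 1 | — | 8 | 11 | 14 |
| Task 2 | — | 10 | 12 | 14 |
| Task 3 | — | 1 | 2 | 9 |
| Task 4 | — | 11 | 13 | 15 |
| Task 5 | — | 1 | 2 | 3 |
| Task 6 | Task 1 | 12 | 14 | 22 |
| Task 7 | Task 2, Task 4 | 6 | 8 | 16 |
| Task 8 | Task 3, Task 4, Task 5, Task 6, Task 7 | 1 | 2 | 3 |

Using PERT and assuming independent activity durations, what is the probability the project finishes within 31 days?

0.936

te_Task 1 = (8 + 4·11 + 14)/6 = 66/6 = 11; σ²_Task 1 = ((14−8)/6)² = 1.000
te_Task 2 = (10 + 4·12 + 14)/6 = 72/6 = 12; σ²_Task 2 = ((14−10)/6)² = 0.444
te_Task 3 = (1 + 4·2 + 9)/6 = 18/6 = 3; σ²_Task 3 = ((9−1)/6)² = 1.778
te_Task 4 = (11 + 4·13 + 15)/6 = 78/6 = 13; σ²_Task 4 = ((15−11)/6)² = 0.444
te_Task 5 = (1 + 4·2 + 3)/6 = 12/6 = 2; σ²_Task 5 = ((3−1)/6)² = 0.111
te_Task 6 = (12 + 4·14 + 22)/6 = 90/6 = 15; σ²_Task 6 = ((22−12)/6)² = 2.778
te_Task 7 = (6 + 4·8 + 16)/6 = 54/6 = 9; σ²_Task 7 = ((16−6)/6)² = 2.778
te_Task 8 = (1 + 4·2 + 3)/6 = 12/6 = 2; σ²_Task 8 = ((3−1)/6)² = 0.111

Forward pass:
ES_Task 1 = 0; EF_Task 1 = 11
ES_Task 2 = 0; EF_Task 2 = 12
ES_Task 3 = 0; EF_Task 3 = 3
ES_Task 4 = 0; EF_Task 4 = 13
ES_Task 5 = 0; EF_Task 5 = 2
ES_Task 6 = 11; EF_Task 6 = 11+15 = 26
ES_Task 7 = max(EF_Task 2=12, EF_Task 4=13) = 13; EF_Task 7 = 13+9 = 22
ES_Task 8 = max(EF_Task 3=3, EF_Task 4=13, EF_Task 5=2, EF_Task 6=26, EF_Task 7=22) = 26; EF_Task 8 = 26+2 = 28
Expected project duration μ = 28 days. Critical path: Task 1 → Task 6 → Task 8.

Variance along critical path = 1.000 + 2.778 + 0.111 = 3.889; σ = √3.889 = 1.972 days.
Z = (31 − 28) / 1.972 = 1.521
P(T ≤ 31) = Φ(1.521) ≈ 0.936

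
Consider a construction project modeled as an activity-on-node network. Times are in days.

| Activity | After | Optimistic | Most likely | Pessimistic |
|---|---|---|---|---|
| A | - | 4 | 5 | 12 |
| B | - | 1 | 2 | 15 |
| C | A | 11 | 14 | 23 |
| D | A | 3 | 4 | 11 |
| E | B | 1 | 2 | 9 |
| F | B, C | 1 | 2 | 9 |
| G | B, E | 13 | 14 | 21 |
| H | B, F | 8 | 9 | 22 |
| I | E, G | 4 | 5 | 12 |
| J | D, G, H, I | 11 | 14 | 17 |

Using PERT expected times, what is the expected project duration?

te_A = (4 + 4·5 + 12)/6 = 36/6 = 6
te_B = (1 + 4·2 + 15)/6 = 24/6 = 4
te_C = (11 + 4·14 + 23)/6 = 90/6 = 15
te_D = (3 + 4·4 + 11)/6 = 30/6 = 5
te_E = (1 + 4·2 + 9)/6 = 18/6 = 3
te_F = (1 + 4·2 + 9)/6 = 18/6 = 3
te_G = (13 + 4·14 + 21)/6 = 90/6 = 15
te_H = (8 + 4·9 + 22)/6 = 66/6 = 11
te_I = (4 + 4·5 + 12)/6 = 36/6 = 6
te_J = (11 + 4·14 + 17)/6 = 84/6 = 14

Forward pass:
ES_A = 0; EF_A = 6
ES_B = 0; EF_B = 4
ES_C = 6; EF_C = 6+15 = 21
ES_D = 6; EF_D = 6+5 = 11
ES_E = 4; EF_E = 4+3 = 7
ES_F = max(EF_B=4, EF_C=21) = 21; EF_F = 21+3 = 24
ES_G = max(EF_B=4, EF_E=7) = 7; EF_G = 7+15 = 22
ES_H = max(EF_B=4, EF_F=24) = 24; EF_H = 24+11 = 35
ES_I = max(EF_E=7, EF_G=22) = 22; EF_I = 22+6 = 28
ES_J = max(EF_D=11, EF_G=22, EF_H=35, EF_I=28) = 35; EF_J = 35+14 = 49
Expected project duration μ = 49 days. Critical path: A → C → F → H → J.

49 days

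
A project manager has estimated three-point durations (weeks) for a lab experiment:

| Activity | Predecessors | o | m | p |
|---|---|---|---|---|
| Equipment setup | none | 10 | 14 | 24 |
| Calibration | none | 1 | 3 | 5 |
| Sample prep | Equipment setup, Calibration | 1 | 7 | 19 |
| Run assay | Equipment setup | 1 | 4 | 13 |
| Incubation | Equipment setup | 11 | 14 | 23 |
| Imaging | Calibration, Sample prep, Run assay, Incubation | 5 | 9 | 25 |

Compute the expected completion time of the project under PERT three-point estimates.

41 weeks

te_Equipment setup = (10 + 4·14 + 24)/6 = 90/6 = 15
te_Calibration = (1 + 4·3 + 5)/6 = 18/6 = 3
te_Sample prep = (1 + 4·7 + 19)/6 = 48/6 = 8
te_Run assay = (1 + 4·4 + 13)/6 = 30/6 = 5
te_Incubation = (11 + 4·14 + 23)/6 = 90/6 = 15
te_Imaging = (5 + 4·9 + 25)/6 = 66/6 = 11

Forward pass:
ES_Equipment setup = 0; EF_Equipment setup = 15
ES_Calibration = 0; EF_Calibration = 3
ES_Sample prep = max(EF_Equipment setup=15, EF_Calibration=3) = 15; EF_Sample prep = 15+8 = 23
ES_Run assay = 15; EF_Run assay = 15+5 = 20
ES_Incubation = 15; EF_Incubation = 15+15 = 30
ES_Imaging = max(EF_Calibration=3, EF_Sample prep=23, EF_Run assay=20, EF_Incubation=30) = 30; EF_Imaging = 30+11 = 41
Expected project duration μ = 41 weeks. Critical path: Equipment setup → Incubation → Imaging.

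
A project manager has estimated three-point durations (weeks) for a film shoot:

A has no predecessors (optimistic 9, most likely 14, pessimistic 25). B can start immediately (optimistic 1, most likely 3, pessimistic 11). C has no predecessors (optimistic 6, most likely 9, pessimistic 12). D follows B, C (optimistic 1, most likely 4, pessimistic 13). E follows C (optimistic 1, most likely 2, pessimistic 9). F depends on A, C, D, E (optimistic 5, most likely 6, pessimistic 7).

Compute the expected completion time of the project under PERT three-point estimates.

te_A = (9 + 4·14 + 25)/6 = 90/6 = 15
te_B = (1 + 4·3 + 11)/6 = 24/6 = 4
te_C = (6 + 4·9 + 12)/6 = 54/6 = 9
te_D = (1 + 4·4 + 13)/6 = 30/6 = 5
te_E = (1 + 4·2 + 9)/6 = 18/6 = 3
te_F = (5 + 4·6 + 7)/6 = 36/6 = 6

Forward pass:
ES_A = 0; EF_A = 15
ES_B = 0; EF_B = 4
ES_C = 0; EF_C = 9
ES_D = max(EF_B=4, EF_C=9) = 9; EF_D = 9+5 = 14
ES_E = 9; EF_E = 9+3 = 12
ES_F = max(EF_A=15, EF_C=9, EF_D=14, EF_E=12) = 15; EF_F = 15+6 = 21
Expected project duration μ = 21 weeks. Critical path: A → F.

21 weeks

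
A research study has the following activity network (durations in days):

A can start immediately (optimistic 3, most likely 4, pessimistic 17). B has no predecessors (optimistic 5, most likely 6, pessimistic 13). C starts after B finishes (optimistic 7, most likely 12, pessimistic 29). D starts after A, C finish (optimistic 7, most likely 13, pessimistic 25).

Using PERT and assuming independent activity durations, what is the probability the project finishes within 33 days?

te_A = (3 + 4·4 + 17)/6 = 36/6 = 6; σ²_A = ((17−3)/6)² = 5.444
te_B = (5 + 4·6 + 13)/6 = 42/6 = 7; σ²_B = ((13−5)/6)² = 1.778
te_C = (7 + 4·12 + 29)/6 = 84/6 = 14; σ²_C = ((29−7)/6)² = 13.444
te_D = (7 + 4·13 + 25)/6 = 84/6 = 14; σ²_D = ((25−7)/6)² = 9.000

Forward pass:
ES_A = 0; EF_A = 6
ES_B = 0; EF_B = 7
ES_C = 7; EF_C = 7+14 = 21
ES_D = max(EF_A=6, EF_C=21) = 21; EF_D = 21+14 = 35
Expected project duration μ = 35 days. Critical path: B → C → D.

Variance along critical path = 1.778 + 13.444 + 9.000 = 24.222; σ = √24.222 = 4.922 days.
Z = (33 − 35) / 4.922 = -0.406
P(T ≤ 33) = Φ(-0.406) ≈ 0.342

0.342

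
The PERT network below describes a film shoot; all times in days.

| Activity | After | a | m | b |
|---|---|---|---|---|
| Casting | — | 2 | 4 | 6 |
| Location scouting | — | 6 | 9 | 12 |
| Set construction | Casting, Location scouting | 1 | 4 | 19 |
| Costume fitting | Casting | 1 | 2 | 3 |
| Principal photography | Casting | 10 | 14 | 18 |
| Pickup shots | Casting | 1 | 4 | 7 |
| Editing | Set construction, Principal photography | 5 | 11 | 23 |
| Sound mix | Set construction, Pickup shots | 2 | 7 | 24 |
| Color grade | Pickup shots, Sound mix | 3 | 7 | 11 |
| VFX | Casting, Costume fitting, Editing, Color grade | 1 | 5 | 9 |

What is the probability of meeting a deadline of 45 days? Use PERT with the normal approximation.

te_Casting = (2 + 4·4 + 6)/6 = 24/6 = 4; σ²_Casting = ((6−2)/6)² = 0.444
te_Location scouting = (6 + 4·9 + 12)/6 = 54/6 = 9; σ²_Location scouting = ((12−6)/6)² = 1.000
te_Set construction = (1 + 4·4 + 19)/6 = 36/6 = 6; σ²_Set construction = ((19−1)/6)² = 9.000
te_Costume fitting = (1 + 4·2 + 3)/6 = 12/6 = 2; σ²_Costume fitting = ((3−1)/6)² = 0.111
te_Principal photography = (10 + 4·14 + 18)/6 = 84/6 = 14; σ²_Principal photography = ((18−10)/6)² = 1.778
te_Pickup shots = (1 + 4·4 + 7)/6 = 24/6 = 4; σ²_Pickup shots = ((7−1)/6)² = 1.000
te_Editing = (5 + 4·11 + 23)/6 = 72/6 = 12; σ²_Editing = ((23−5)/6)² = 9.000
te_Sound mix = (2 + 4·7 + 24)/6 = 54/6 = 9; σ²_Sound mix = ((24−2)/6)² = 13.444
te_Color grade = (3 + 4·7 + 11)/6 = 42/6 = 7; σ²_Color grade = ((11−3)/6)² = 1.778
te_VFX = (1 + 4·5 + 9)/6 = 30/6 = 5; σ²_VFX = ((9−1)/6)² = 1.778

Forward pass:
ES_Casting = 0; EF_Casting = 4
ES_Location scouting = 0; EF_Location scouting = 9
ES_Set construction = max(EF_Casting=4, EF_Location scouting=9) = 9; EF_Set construction = 9+6 = 15
ES_Costume fitting = 4; EF_Costume fitting = 4+2 = 6
ES_Principal photography = 4; EF_Principal photography = 4+14 = 18
ES_Pickup shots = 4; EF_Pickup shots = 4+4 = 8
ES_Editing = max(EF_Set construction=15, EF_Principal photography=18) = 18; EF_Editing = 18+12 = 30
ES_Sound mix = max(EF_Set construction=15, EF_Pickup shots=8) = 15; EF_Sound mix = 15+9 = 24
ES_Color grade = max(EF_Pickup shots=8, EF_Sound mix=24) = 24; EF_Color grade = 24+7 = 31
ES_VFX = max(EF_Casting=4, EF_Costume fitting=6, EF_Editing=30, EF_Color grade=31) = 31; EF_VFX = 31+5 = 36
Expected project duration μ = 36 days. Critical path: Location scouting → Set construction → Sound mix → Color grade → VFX.

Variance along critical path = 1.000 + 9.000 + 13.444 + 1.778 + 1.778 = 27.000; σ = √27.000 = 5.196 days.
Z = (45 − 36) / 5.196 = 1.732
P(T ≤ 45) = Φ(1.732) ≈ 0.958

0.958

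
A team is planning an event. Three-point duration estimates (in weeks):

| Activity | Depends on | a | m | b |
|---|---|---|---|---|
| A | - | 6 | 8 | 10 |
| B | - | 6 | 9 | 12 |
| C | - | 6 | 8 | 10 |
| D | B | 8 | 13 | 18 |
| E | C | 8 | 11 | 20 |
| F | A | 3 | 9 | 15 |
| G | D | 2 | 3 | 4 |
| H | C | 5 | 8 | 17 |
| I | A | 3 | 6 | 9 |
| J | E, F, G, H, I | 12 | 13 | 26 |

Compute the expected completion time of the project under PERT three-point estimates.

te_A = (6 + 4·8 + 10)/6 = 48/6 = 8
te_B = (6 + 4·9 + 12)/6 = 54/6 = 9
te_C = (6 + 4·8 + 10)/6 = 48/6 = 8
te_D = (8 + 4·13 + 18)/6 = 78/6 = 13
te_E = (8 + 4·11 + 20)/6 = 72/6 = 12
te_F = (3 + 4·9 + 15)/6 = 54/6 = 9
te_G = (2 + 4·3 + 4)/6 = 18/6 = 3
te_H = (5 + 4·8 + 17)/6 = 54/6 = 9
te_I = (3 + 4·6 + 9)/6 = 36/6 = 6
te_J = (12 + 4·13 + 26)/6 = 90/6 = 15

Forward pass:
ES_A = 0; EF_A = 8
ES_B = 0; EF_B = 9
ES_C = 0; EF_C = 8
ES_D = 9; EF_D = 9+13 = 22
ES_E = 8; EF_E = 8+12 = 20
ES_F = 8; EF_F = 8+9 = 17
ES_G = 22; EF_G = 22+3 = 25
ES_H = 8; EF_H = 8+9 = 17
ES_I = 8; EF_I = 8+6 = 14
ES_J = max(EF_E=20, EF_F=17, EF_G=25, EF_H=17, EF_I=14) = 25; EF_J = 25+15 = 40
Expected project duration μ = 40 weeks. Critical path: B → D → G → J.

40 weeks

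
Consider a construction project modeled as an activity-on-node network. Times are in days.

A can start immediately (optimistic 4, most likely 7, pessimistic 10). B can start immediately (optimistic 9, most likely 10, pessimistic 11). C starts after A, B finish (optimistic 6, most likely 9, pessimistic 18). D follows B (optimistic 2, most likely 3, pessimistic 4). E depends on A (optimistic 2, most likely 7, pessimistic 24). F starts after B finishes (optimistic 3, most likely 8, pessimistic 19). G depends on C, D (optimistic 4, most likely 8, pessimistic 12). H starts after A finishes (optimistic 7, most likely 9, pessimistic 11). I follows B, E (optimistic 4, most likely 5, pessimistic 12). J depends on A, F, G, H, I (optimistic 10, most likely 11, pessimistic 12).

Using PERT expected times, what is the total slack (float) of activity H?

12 days

te_A = (4 + 4·7 + 10)/6 = 42/6 = 7
te_B = (9 + 4·10 + 11)/6 = 60/6 = 10
te_C = (6 + 4·9 + 18)/6 = 60/6 = 10
te_D = (2 + 4·3 + 4)/6 = 18/6 = 3
te_E = (2 + 4·7 + 24)/6 = 54/6 = 9
te_F = (3 + 4·8 + 19)/6 = 54/6 = 9
te_G = (4 + 4·8 + 12)/6 = 48/6 = 8
te_H = (7 + 4·9 + 11)/6 = 54/6 = 9
te_I = (4 + 4·5 + 12)/6 = 36/6 = 6
te_J = (10 + 4·11 + 12)/6 = 66/6 = 11

Forward pass:
ES_A = 0; EF_A = 7
ES_B = 0; EF_B = 10
ES_C = max(EF_A=7, EF_B=10) = 10; EF_C = 10+10 = 20
ES_D = 10; EF_D = 10+3 = 13
ES_E = 7; EF_E = 7+9 = 16
ES_F = 10; EF_F = 10+9 = 19
ES_G = max(EF_C=20, EF_D=13) = 20; EF_G = 20+8 = 28
ES_H = 7; EF_H = 7+9 = 16
ES_I = max(EF_B=10, EF_E=16) = 16; EF_I = 16+6 = 22
ES_J = max(EF_A=7, EF_F=19, EF_G=28, EF_H=16, EF_I=22) = 28; EF_J = 28+11 = 39
Expected project duration μ = 39 days. Critical path: B → C → G → J.

Backward pass:
LF_J = 39; LS_J = 39−11 = 28
LF_I = LS_J = 28; LS_I = 28−6 = 22
LF_H = LS_J = 28; LS_H = 28−9 = 19
LF_G = LS_J = 28; LS_G = 28−8 = 20
LF_F = LS_J = 28; LS_F = 28−9 = 19
LF_E = LS_I = 22; LS_E = 22−9 = 13
LF_D = LS_G = 20; LS_D = 20−3 = 17
LF_C = LS_G = 20; LS_C = 20−10 = 10
LF_B = min(LS_C=10, LS_D=17, LS_F=19, LS_I=22) = 10; LS_B = 10−10 = 0
LF_A = min(LS_C=10, LS_E=13, LS_H=19, LS_J=28) = 10; LS_A = 10−7 = 3
Slack_H = LS_H − ES_H = 19 − 7 = 12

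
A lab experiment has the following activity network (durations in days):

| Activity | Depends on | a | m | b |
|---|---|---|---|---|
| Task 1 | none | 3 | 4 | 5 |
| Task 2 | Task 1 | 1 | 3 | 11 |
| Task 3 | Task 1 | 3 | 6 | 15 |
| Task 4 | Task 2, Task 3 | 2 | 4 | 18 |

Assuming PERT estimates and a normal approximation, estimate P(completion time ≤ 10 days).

te_Task 1 = (3 + 4·4 + 5)/6 = 24/6 = 4; σ²_Task 1 = ((5−3)/6)² = 0.111
te_Task 2 = (1 + 4·3 + 11)/6 = 24/6 = 4; σ²_Task 2 = ((11−1)/6)² = 2.778
te_Task 3 = (3 + 4·6 + 15)/6 = 42/6 = 7; σ²_Task 3 = ((15−3)/6)² = 4.000
te_Task 4 = (2 + 4·4 + 18)/6 = 36/6 = 6; σ²_Task 4 = ((18−2)/6)² = 7.111

Forward pass:
ES_Task 1 = 0; EF_Task 1 = 4
ES_Task 2 = 4; EF_Task 2 = 4+4 = 8
ES_Task 3 = 4; EF_Task 3 = 4+7 = 11
ES_Task 4 = max(EF_Task 2=8, EF_Task 3=11) = 11; EF_Task 4 = 11+6 = 17
Expected project duration μ = 17 days. Critical path: Task 1 → Task 3 → Task 4.

Variance along critical path = 0.111 + 4.000 + 7.111 = 11.222; σ = √11.222 = 3.350 days.
Z = (10 − 17) / 3.350 = -2.090
P(T ≤ 10) = Φ(-2.090) ≈ 0.018

0.018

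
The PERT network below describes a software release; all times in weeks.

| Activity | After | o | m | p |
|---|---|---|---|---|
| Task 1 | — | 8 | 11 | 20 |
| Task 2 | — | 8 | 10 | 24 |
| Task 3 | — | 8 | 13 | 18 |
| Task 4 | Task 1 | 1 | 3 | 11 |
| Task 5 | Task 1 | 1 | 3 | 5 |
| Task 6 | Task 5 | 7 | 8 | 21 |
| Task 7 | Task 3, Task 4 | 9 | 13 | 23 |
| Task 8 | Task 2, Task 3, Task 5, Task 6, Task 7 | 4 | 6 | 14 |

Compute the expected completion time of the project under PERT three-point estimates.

37 weeks

te_Task 1 = (8 + 4·11 + 20)/6 = 72/6 = 12
te_Task 2 = (8 + 4·10 + 24)/6 = 72/6 = 12
te_Task 3 = (8 + 4·13 + 18)/6 = 78/6 = 13
te_Task 4 = (1 + 4·3 + 11)/6 = 24/6 = 4
te_Task 5 = (1 + 4·3 + 5)/6 = 18/6 = 3
te_Task 6 = (7 + 4·8 + 21)/6 = 60/6 = 10
te_Task 7 = (9 + 4·13 + 23)/6 = 84/6 = 14
te_Task 8 = (4 + 4·6 + 14)/6 = 42/6 = 7

Forward pass:
ES_Task 1 = 0; EF_Task 1 = 12
ES_Task 2 = 0; EF_Task 2 = 12
ES_Task 3 = 0; EF_Task 3 = 13
ES_Task 4 = 12; EF_Task 4 = 12+4 = 16
ES_Task 5 = 12; EF_Task 5 = 12+3 = 15
ES_Task 6 = 15; EF_Task 6 = 15+10 = 25
ES_Task 7 = max(EF_Task 3=13, EF_Task 4=16) = 16; EF_Task 7 = 16+14 = 30
ES_Task 8 = max(EF_Task 2=12, EF_Task 3=13, EF_Task 5=15, EF_Task 6=25, EF_Task 7=30) = 30; EF_Task 8 = 30+7 = 37
Expected project duration μ = 37 weeks. Critical path: Task 1 → Task 4 → Task 7 → Task 8.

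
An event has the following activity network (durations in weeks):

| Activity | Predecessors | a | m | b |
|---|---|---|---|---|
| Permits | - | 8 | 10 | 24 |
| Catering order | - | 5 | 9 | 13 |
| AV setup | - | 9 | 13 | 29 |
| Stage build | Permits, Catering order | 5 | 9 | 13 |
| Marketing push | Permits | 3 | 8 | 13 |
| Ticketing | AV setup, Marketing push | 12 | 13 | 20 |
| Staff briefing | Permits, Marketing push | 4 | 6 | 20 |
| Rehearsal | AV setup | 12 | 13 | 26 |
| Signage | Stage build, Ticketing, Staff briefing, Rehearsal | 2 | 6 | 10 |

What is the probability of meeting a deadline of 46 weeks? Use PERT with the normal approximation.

te_Permits = (8 + 4·10 + 24)/6 = 72/6 = 12; σ²_Permits = ((24−8)/6)² = 7.111
te_Catering order = (5 + 4·9 + 13)/6 = 54/6 = 9; σ²_Catering order = ((13−5)/6)² = 1.778
te_AV setup = (9 + 4·13 + 29)/6 = 90/6 = 15; σ²_AV setup = ((29−9)/6)² = 11.111
te_Stage build = (5 + 4·9 + 13)/6 = 54/6 = 9; σ²_Stage build = ((13−5)/6)² = 1.778
te_Marketing push = (3 + 4·8 + 13)/6 = 48/6 = 8; σ²_Marketing push = ((13−3)/6)² = 2.778
te_Ticketing = (12 + 4·13 + 20)/6 = 84/6 = 14; σ²_Ticketing = ((20−12)/6)² = 1.778
te_Staff briefing = (4 + 4·6 + 20)/6 = 48/6 = 8; σ²_Staff briefing = ((20−4)/6)² = 7.111
te_Rehearsal = (12 + 4·13 + 26)/6 = 90/6 = 15; σ²_Rehearsal = ((26−12)/6)² = 5.444
te_Signage = (2 + 4·6 + 10)/6 = 36/6 = 6; σ²_Signage = ((10−2)/6)² = 1.778

Forward pass:
ES_Permits = 0; EF_Permits = 12
ES_Catering order = 0; EF_Catering order = 9
ES_AV setup = 0; EF_AV setup = 15
ES_Stage build = max(EF_Permits=12, EF_Catering order=9) = 12; EF_Stage build = 12+9 = 21
ES_Marketing push = 12; EF_Marketing push = 12+8 = 20
ES_Ticketing = max(EF_AV setup=15, EF_Marketing push=20) = 20; EF_Ticketing = 20+14 = 34
ES_Staff briefing = max(EF_Permits=12, EF_Marketing push=20) = 20; EF_Staff briefing = 20+8 = 28
ES_Rehearsal = 15; EF_Rehearsal = 15+15 = 30
ES_Signage = max(EF_Stage build=21, EF_Ticketing=34, EF_Staff briefing=28, EF_Rehearsal=30) = 34; EF_Signage = 34+6 = 40
Expected project duration μ = 40 weeks. Critical path: Permits → Marketing push → Ticketing → Signage.

Variance along critical path = 7.111 + 2.778 + 1.778 + 1.778 = 13.444; σ = √13.444 = 3.667 weeks.
Z = (46 − 40) / 3.667 = 1.636
P(T ≤ 46) = Φ(1.636) ≈ 0.949

0.949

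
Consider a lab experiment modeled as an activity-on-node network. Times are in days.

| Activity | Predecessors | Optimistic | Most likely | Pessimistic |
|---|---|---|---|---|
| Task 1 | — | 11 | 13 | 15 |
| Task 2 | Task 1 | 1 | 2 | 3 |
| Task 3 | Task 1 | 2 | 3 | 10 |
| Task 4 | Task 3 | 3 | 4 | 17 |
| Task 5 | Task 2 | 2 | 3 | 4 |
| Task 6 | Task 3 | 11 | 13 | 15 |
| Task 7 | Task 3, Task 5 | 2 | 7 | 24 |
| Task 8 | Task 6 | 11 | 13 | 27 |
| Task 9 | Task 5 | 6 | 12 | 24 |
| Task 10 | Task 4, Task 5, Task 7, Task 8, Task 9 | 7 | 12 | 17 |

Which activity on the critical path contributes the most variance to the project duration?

te_Task 1 = (11 + 4·13 + 15)/6 = 78/6 = 13; σ²_Task 1 = ((15−11)/6)² = 0.444
te_Task 2 = (1 + 4·2 + 3)/6 = 12/6 = 2; σ²_Task 2 = ((3−1)/6)² = 0.111
te_Task 3 = (2 + 4·3 + 10)/6 = 24/6 = 4; σ²_Task 3 = ((10−2)/6)² = 1.778
te_Task 4 = (3 + 4·4 + 17)/6 = 36/6 = 6; σ²_Task 4 = ((17−3)/6)² = 5.444
te_Task 5 = (2 + 4·3 + 4)/6 = 18/6 = 3; σ²_Task 5 = ((4−2)/6)² = 0.111
te_Task 6 = (11 + 4·13 + 15)/6 = 78/6 = 13; σ²_Task 6 = ((15−11)/6)² = 0.444
te_Task 7 = (2 + 4·7 + 24)/6 = 54/6 = 9; σ²_Task 7 = ((24−2)/6)² = 13.444
te_Task 8 = (11 + 4·13 + 27)/6 = 90/6 = 15; σ²_Task 8 = ((27−11)/6)² = 7.111
te_Task 9 = (6 + 4·12 + 24)/6 = 78/6 = 13; σ²_Task 9 = ((24−6)/6)² = 9.000
te_Task 10 = (7 + 4·12 + 17)/6 = 72/6 = 12; σ²_Task 10 = ((17−7)/6)² = 2.778

Forward pass:
ES_Task 1 = 0; EF_Task 1 = 13
ES_Task 2 = 13; EF_Task 2 = 13+2 = 15
ES_Task 3 = 13; EF_Task 3 = 13+4 = 17
ES_Task 4 = 17; EF_Task 4 = 17+6 = 23
ES_Task 5 = 15; EF_Task 5 = 15+3 = 18
ES_Task 6 = 17; EF_Task 6 = 17+13 = 30
ES_Task 7 = max(EF_Task 3=17, EF_Task 5=18) = 18; EF_Task 7 = 18+9 = 27
ES_Task 8 = 30; EF_Task 8 = 30+15 = 45
ES_Task 9 = 18; EF_Task 9 = 18+13 = 31
ES_Task 10 = max(EF_Task 4=23, EF_Task 5=18, EF_Task 7=27, EF_Task 8=45, EF_Task 9=31) = 45; EF_Task 10 = 45+12 = 57
Expected project duration μ = 57 days. Critical path: Task 1 → Task 3 → Task 6 → Task 8 → Task 10.

Variances on critical path: σ²_Task 1=0.444, σ²_Task 3=1.778, σ²_Task 6=0.444, σ²_Task 8=7.111, σ²_Task 10=2.778.
Largest is σ²_Task 8 = 7.111.

Task 8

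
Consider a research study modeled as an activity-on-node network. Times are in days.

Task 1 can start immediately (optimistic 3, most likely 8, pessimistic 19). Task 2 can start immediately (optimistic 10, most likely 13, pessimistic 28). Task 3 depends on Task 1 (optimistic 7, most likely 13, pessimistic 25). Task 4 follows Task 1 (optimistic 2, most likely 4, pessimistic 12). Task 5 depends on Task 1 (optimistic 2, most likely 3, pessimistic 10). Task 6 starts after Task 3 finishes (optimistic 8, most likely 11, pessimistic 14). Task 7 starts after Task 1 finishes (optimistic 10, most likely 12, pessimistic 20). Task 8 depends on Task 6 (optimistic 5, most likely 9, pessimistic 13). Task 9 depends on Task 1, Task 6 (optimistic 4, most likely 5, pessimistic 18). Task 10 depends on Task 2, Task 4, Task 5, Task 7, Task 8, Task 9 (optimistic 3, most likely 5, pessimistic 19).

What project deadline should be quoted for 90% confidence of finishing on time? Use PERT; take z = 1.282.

56.5 days

te_Task 1 = (3 + 4·8 + 19)/6 = 54/6 = 9; σ²_Task 1 = ((19−3)/6)² = 7.111
te_Task 2 = (10 + 4·13 + 28)/6 = 90/6 = 15; σ²_Task 2 = ((28−10)/6)² = 9.000
te_Task 3 = (7 + 4·13 + 25)/6 = 84/6 = 14; σ²_Task 3 = ((25−7)/6)² = 9.000
te_Task 4 = (2 + 4·4 + 12)/6 = 30/6 = 5; σ²_Task 4 = ((12−2)/6)² = 2.778
te_Task 5 = (2 + 4·3 + 10)/6 = 24/6 = 4; σ²_Task 5 = ((10−2)/6)² = 1.778
te_Task 6 = (8 + 4·11 + 14)/6 = 66/6 = 11; σ²_Task 6 = ((14−8)/6)² = 1.000
te_Task 7 = (10 + 4·12 + 20)/6 = 78/6 = 13; σ²_Task 7 = ((20−10)/6)² = 2.778
te_Task 8 = (5 + 4·9 + 13)/6 = 54/6 = 9; σ²_Task 8 = ((13−5)/6)² = 1.778
te_Task 9 = (4 + 4·5 + 18)/6 = 42/6 = 7; σ²_Task 9 = ((18−4)/6)² = 5.444
te_Task 10 = (3 + 4·5 + 19)/6 = 42/6 = 7; σ²_Task 10 = ((19−3)/6)² = 7.111

Forward pass:
ES_Task 1 = 0; EF_Task 1 = 9
ES_Task 2 = 0; EF_Task 2 = 15
ES_Task 3 = 9; EF_Task 3 = 9+14 = 23
ES_Task 4 = 9; EF_Task 4 = 9+5 = 14
ES_Task 5 = 9; EF_Task 5 = 9+4 = 13
ES_Task 6 = 23; EF_Task 6 = 23+11 = 34
ES_Task 7 = 9; EF_Task 7 = 9+13 = 22
ES_Task 8 = 34; EF_Task 8 = 34+9 = 43
ES_Task 9 = max(EF_Task 1=9, EF_Task 6=34) = 34; EF_Task 9 = 34+7 = 41
ES_Task 10 = max(EF_Task 2=15, EF_Task 4=14, EF_Task 5=13, EF_Task 7=22, EF_Task 8=43, EF_Task 9=41) = 43; EF_Task 10 = 43+7 = 50
Expected project duration μ = 50 days. Critical path: Task 1 → Task 3 → Task 6 → Task 8 → Task 10.

Variance along critical path = 7.111 + 9.000 + 1.000 + 1.778 + 7.111 = 26.000; σ = 5.099 days.
D = μ + z·σ = 50 + 1.282·5.099 = 56.5 days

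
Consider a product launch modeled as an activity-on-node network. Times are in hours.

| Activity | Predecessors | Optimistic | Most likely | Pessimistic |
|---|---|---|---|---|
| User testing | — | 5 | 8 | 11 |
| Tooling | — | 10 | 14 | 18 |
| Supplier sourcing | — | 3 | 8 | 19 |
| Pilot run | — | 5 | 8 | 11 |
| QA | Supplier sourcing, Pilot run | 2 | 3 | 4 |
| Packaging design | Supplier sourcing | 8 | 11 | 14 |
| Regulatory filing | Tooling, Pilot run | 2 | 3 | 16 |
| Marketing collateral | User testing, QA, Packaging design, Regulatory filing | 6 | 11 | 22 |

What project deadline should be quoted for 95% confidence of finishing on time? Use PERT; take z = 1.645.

te_User testing = (5 + 4·8 + 11)/6 = 48/6 = 8; σ²_User testing = ((11−5)/6)² = 1.000
te_Tooling = (10 + 4·14 + 18)/6 = 84/6 = 14; σ²_Tooling = ((18−10)/6)² = 1.778
te_Supplier sourcing = (3 + 4·8 + 19)/6 = 54/6 = 9; σ²_Supplier sourcing = ((19−3)/6)² = 7.111
te_Pilot run = (5 + 4·8 + 11)/6 = 48/6 = 8; σ²_Pilot run = ((11−5)/6)² = 1.000
te_QA = (2 + 4·3 + 4)/6 = 18/6 = 3; σ²_QA = ((4−2)/6)² = 0.111
te_Packaging design = (8 + 4·11 + 14)/6 = 66/6 = 11; σ²_Packaging design = ((14−8)/6)² = 1.000
te_Regulatory filing = (2 + 4·3 + 16)/6 = 30/6 = 5; σ²_Regulatory filing = ((16−2)/6)² = 5.444
te_Marketing collateral = (6 + 4·11 + 22)/6 = 72/6 = 12; σ²_Marketing collateral = ((22−6)/6)² = 7.111

Forward pass:
ES_User testing = 0; EF_User testing = 8
ES_Tooling = 0; EF_Tooling = 14
ES_Supplier sourcing = 0; EF_Supplier sourcing = 9
ES_Pilot run = 0; EF_Pilot run = 8
ES_QA = max(EF_Supplier sourcing=9, EF_Pilot run=8) = 9; EF_QA = 9+3 = 12
ES_Packaging design = 9; EF_Packaging design = 9+11 = 20
ES_Regulatory filing = max(EF_Tooling=14, EF_Pilot run=8) = 14; EF_Regulatory filing = 14+5 = 19
ES_Marketing collateral = max(EF_User testing=8, EF_QA=12, EF_Packaging design=20, EF_Regulatory filing=19) = 20; EF_Marketing collateral = 20+12 = 32
Expected project duration μ = 32 hours. Critical path: Supplier sourcing → Packaging design → Marketing collateral.

Variance along critical path = 7.111 + 1.000 + 7.111 = 15.222; σ = 3.902 hours.
D = μ + z·σ = 32 + 1.645·3.902 = 38.4 hours

38.4 hours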